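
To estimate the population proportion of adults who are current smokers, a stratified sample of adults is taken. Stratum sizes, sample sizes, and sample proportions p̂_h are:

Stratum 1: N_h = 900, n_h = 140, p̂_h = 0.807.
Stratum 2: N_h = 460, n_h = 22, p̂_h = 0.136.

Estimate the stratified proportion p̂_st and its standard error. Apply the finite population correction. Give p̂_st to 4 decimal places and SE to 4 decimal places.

p̂_st ≈ 0.5800, SE ≈ 0.0320

N = 1360; stratum weights W_h = N_h/N.
p̂_st = Σ W_h p̂_h = (900·0.807 + 460·0.136)/1360 = 0.58004
V̂(p̂_st) = Σ W_h² (1 − n_h/N_h) p̂_h(1−p̂_h)/(n_h−1):
  stratum 1: (900/1360)²·(1 − 140/900)·0.807·0.193/139 = 0.000414376
  stratum 2: (460/1360)²·(1 − 22/460)·0.136·0.864/21 = 0.000609519
V̂(p̂_st) = 0.0010239; SE = √V̂ = 0.0319984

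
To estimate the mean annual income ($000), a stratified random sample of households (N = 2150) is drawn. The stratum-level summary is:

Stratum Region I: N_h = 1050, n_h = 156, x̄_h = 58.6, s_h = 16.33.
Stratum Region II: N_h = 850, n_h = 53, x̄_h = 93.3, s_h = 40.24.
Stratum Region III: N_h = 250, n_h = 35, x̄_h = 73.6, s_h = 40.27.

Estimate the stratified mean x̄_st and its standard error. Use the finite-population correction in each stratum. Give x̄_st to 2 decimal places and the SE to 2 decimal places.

x̄_st = Σ W_h x̄_h = (1050·58.6 + 850·93.3 + 250·73.6)/2150 = 74.06279
V̂(x̄_st) = Σ W_h² (1 − n_h/N_h) s_h²/n_h, with W_h = N_h/N and N = 2150:
  stratum Region I: (1050/2150)²·(1 − 156/1050)·16.33²/156 = 0.347134
  stratum Region II: (850/2150)²·(1 − 53/850)·40.24²/53 = 4.47755
  stratum Region III: (250/2150)²·(1 − 35/250)·40.27²/35 = 0.538762
V̂(x̄_st) = 5.36345
SE(x̄_st) = √5.36345 = 2.31591

x̄_st ≈ 74.06, SE ≈ 2.32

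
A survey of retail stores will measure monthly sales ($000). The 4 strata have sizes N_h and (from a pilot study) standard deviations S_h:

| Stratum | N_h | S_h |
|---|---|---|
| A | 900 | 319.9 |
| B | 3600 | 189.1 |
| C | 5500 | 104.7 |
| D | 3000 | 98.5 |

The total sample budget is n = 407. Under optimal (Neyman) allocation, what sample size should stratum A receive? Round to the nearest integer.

Neyman allocation: n_h = n · N_h S_h / Σ N_i S_i, with n = 407.
  stratum A: N_h·S_h = 900·319.9 = 287910.00
  stratum B: N_h·S_h = 3600·189.1 = 680760.00
  stratum C: N_h·S_h = 5500·104.7 = 575850.00
  stratum D: N_h·S_h = 3000·98.5 = 295500.00
Σ N_h S_h = 1840020.00
n for stratum A = 407·287910.00/1840020.00 = 63.684 → 64

64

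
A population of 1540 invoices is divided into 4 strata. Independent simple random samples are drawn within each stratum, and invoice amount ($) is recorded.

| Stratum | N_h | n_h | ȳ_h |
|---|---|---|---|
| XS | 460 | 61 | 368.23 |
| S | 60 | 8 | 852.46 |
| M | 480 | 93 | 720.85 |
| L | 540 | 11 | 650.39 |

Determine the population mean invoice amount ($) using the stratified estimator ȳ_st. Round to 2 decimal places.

N = Σ N_h = 1540. Stratum weights W_h = N_h/N.
ȳ_st = (460·368.23 + 60·852.46 + 480·720.85 + 540·650.39) / 1540 = 595.9429

ȳ_st ≈ 595.94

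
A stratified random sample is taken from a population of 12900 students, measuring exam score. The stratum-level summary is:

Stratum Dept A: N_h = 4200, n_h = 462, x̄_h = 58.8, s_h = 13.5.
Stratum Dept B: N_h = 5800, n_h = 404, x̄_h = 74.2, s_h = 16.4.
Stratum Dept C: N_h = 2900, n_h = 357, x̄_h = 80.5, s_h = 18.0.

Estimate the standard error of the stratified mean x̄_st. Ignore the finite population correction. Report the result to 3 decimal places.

SE(x̄_st) ≈ 0.471

V̂(x̄_st) = Σ W_h² s_h²/n_h, with W_h = N_h/N and N = 12900:
  stratum Dept A: (4200/12900)²·13.5²/462 = 0.0418162
  stratum Dept B: (5800/12900)²·16.4²/404 = 0.134581
  stratum Dept C: (2900/12900)²·18.0²/357 = 0.0458663
V̂(x̄_st) = 0.222263
SE(x̄_st) = √0.222263 = 0.471448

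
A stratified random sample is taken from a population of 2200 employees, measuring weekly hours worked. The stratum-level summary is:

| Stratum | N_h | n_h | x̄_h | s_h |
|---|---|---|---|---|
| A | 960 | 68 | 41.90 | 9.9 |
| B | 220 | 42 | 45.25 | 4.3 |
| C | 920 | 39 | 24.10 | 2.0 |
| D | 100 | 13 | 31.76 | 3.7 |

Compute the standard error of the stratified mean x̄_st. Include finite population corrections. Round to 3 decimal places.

V̂(x̄_st) = Σ W_h² (1 − n_h/N_h) s_h²/n_h, with W_h = N_h/N and N = 2200:
  stratum A: (960/2200)²·(1 − 68/960)·9.9²/68 = 0.255007
  stratum B: (220/2200)²·(1 − 42/220)·4.3²/42 = 0.00356193
  stratum C: (920/2200)²·(1 − 39/920)·2.0²/39 = 0.0171757
  stratum D: (100/2200)²·(1 − 13/100)·3.7²/13 = 0.00189293
V̂(x̄_st) = 0.277638
SE(x̄_st) = √0.277638 = 0.526913

SE(x̄_st) ≈ 0.527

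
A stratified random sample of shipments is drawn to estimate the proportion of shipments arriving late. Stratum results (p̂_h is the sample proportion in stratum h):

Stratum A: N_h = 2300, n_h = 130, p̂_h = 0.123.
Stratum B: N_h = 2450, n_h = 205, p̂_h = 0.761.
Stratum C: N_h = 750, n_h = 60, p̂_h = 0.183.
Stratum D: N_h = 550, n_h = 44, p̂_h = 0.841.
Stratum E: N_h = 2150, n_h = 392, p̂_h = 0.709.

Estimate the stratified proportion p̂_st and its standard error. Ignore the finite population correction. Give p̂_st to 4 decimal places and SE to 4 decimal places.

N = 8200; stratum weights W_h = N_h/N.
p̂_st = Σ W_h p̂_h = (2300·0.123 + 2450·0.761 + 750·0.183 + 550·0.841 + 2150·0.709)/8200 = 0.52091
V̂(p̂_st) = Σ W_h² p̂_h(1−p̂_h)/(n_h−1):
  stratum A: (2300/8200)²·0.123·0.877/129 = 6.57874e-05
  stratum B: (2450/8200)²·0.761·0.239/204 = 7.95897e-05
  stratum C: (750/8200)²·0.183·0.817/59 = 2.1199e-05
  stratum D: (550/8200)²·0.841·0.159/43 = 1.39901e-05
  stratum E: (2150/8200)²·0.709·0.291/391 = 3.62754e-05
V̂(p̂_st) = 0.000216842; SE = √V̂ = 0.0147255

p̂_st ≈ 0.5209, SE ≈ 0.0147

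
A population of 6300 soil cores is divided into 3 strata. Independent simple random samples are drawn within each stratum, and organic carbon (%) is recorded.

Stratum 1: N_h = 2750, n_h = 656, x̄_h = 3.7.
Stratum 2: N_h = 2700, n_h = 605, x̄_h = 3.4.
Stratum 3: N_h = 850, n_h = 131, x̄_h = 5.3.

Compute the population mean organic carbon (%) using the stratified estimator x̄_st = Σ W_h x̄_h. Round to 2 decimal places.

N = Σ N_h = 6300. Stratum weights W_h = N_h/N.
x̄_st = (2750·3.7 + 2700·3.4 + 850·5.3) / 6300 = 3.7873

x̄_st ≈ 3.79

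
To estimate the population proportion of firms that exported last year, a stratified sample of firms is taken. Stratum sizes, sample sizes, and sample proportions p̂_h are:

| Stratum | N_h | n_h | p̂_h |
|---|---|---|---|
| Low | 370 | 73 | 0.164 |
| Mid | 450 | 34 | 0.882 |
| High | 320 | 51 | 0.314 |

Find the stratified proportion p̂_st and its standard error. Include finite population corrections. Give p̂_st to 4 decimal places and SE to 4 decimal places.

p̂_st ≈ 0.4895, SE ≈ 0.0300

N = 1140; stratum weights W_h = N_h/N.
p̂_st = Σ W_h p̂_h = (370·0.164 + 450·0.882 + 320·0.314)/1140 = 0.48953
V̂(p̂_st) = Σ W_h² (1 − n_h/N_h) p̂_h(1−p̂_h)/(n_h−1):
  stratum Low: (370/1140)²·(1 − 73/370)·0.164·0.836/72 = 0.000161015
  stratum Mid: (450/1140)²·(1 − 34/450)·0.882·0.118/33 = 0.00045429
  stratum High: (320/1140)²·(1 − 51/320)·0.314·0.686/50 = 0.000285349
V̂(p̂_st) = 0.000900653; SE = √V̂ = 0.0300109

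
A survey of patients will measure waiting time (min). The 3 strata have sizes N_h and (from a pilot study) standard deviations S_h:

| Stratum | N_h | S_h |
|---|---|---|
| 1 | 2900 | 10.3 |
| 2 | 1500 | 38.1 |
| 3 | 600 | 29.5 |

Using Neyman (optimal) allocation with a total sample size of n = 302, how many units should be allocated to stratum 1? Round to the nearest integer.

86

Neyman allocation: n_h = n · N_h S_h / Σ N_i S_i, with n = 302.
  stratum 1: N_h·S_h = 2900·10.3 = 29870.00
  stratum 2: N_h·S_h = 1500·38.1 = 57150.00
  stratum 3: N_h·S_h = 600·29.5 = 17700.00
Σ N_h S_h = 104720.00
n for stratum 1 = 302·29870.00/104720.00 = 86.142 → 86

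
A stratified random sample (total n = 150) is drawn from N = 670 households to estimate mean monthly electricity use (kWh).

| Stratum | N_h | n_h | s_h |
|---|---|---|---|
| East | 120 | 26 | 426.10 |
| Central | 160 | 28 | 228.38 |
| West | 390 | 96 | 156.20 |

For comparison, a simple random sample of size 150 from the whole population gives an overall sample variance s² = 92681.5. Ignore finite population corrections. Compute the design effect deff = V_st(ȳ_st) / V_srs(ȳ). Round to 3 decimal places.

V̂(ȳ_st) = Σ W_h² s_h²/n_h, with W_h = N_h/N and N = 670:
  stratum East: (120/670)²·426.10²/26 = 224.008
  stratum Central: (160/670)²·228.38²/28 = 106.23
  stratum West: (390/670)²·156.20²/96 = 86.1133
V_st = 416.351
V_srs = s²/n = 92681.5/150 = 617.877
deff = V_st / V_srs = 416.351/617.877 = 0.6738

deff ≈ 0.674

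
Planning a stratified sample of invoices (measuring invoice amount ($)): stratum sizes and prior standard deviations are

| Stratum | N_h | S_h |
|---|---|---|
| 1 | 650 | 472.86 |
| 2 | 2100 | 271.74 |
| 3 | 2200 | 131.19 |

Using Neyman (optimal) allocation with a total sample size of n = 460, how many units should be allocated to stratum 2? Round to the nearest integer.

Neyman allocation: n_h = n · N_h S_h / Σ N_i S_i, with n = 460.
  stratum 1: N_h·S_h = 650·472.86 = 307359.00
  stratum 2: N_h·S_h = 2100·271.74 = 570654.00
  stratum 3: N_h·S_h = 2200·131.19 = 288618.00
Σ N_h S_h = 1166631.00
n for stratum 2 = 460·570654.00/1166631.00 = 225.008 → 225

225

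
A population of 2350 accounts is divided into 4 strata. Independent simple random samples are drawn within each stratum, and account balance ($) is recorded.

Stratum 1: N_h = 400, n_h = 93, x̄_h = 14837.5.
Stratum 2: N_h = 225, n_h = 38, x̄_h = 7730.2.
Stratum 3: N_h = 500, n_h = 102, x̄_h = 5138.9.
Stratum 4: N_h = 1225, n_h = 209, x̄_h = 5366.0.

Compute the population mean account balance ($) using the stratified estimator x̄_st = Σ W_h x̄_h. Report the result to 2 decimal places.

x̄_st ≈ 7156.21

N = Σ N_h = 2350. Stratum weights W_h = N_h/N.
x̄_st = (400·14837.5 + 225·7730.2 + 500·5138.9 + 1225·5366.0) / 2350 = 7156.2106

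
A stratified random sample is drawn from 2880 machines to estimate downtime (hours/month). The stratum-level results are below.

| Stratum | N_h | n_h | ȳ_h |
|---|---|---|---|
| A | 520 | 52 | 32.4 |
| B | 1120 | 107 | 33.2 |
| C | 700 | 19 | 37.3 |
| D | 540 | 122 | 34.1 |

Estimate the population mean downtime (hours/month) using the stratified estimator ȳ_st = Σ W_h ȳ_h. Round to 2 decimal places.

ȳ_st ≈ 34.22

N = Σ N_h = 2880. Stratum weights W_h = N_h/N.
ȳ_st = (520·32.4 + 1120·33.2 + 700·37.3 + 540·34.1) / 2880 = 34.2208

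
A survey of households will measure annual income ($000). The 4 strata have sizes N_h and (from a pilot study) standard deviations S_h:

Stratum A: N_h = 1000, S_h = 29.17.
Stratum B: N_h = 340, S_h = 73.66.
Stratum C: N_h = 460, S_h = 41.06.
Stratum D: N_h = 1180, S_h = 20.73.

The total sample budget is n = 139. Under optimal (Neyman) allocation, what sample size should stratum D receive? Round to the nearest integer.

Neyman allocation: n_h = n · N_h S_h / Σ N_i S_i, with n = 139.
  stratum A: N_h·S_h = 1000·29.17 = 29170.00
  stratum B: N_h·S_h = 340·73.66 = 25044.40
  stratum C: N_h·S_h = 460·41.06 = 18887.60
  stratum D: N_h·S_h = 1180·20.73 = 24461.40
Σ N_h S_h = 97563.40
n for stratum D = 139·24461.40/97563.40 = 34.851 → 35

35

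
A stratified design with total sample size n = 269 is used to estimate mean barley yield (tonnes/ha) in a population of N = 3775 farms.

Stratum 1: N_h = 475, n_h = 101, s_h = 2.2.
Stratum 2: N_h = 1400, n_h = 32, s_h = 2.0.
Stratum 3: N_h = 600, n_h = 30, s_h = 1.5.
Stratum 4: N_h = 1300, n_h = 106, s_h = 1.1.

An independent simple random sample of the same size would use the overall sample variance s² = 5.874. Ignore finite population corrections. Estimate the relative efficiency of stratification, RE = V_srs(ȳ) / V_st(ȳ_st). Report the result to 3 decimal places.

V̂(ȳ_st) = Σ W_h² s_h²/n_h, with W_h = N_h/N and N = 3775:
  stratum 1: (475/3775)²·2.2²/101 = 0.000758713
  stratum 2: (1400/3775)²·2.0²/32 = 0.0171922
  stratum 3: (600/3775)²·1.5²/30 = 0.00189465
  stratum 4: (1300/3775)²·1.1²/106 = 0.00135373
V_st = 0.0211993
V_srs = s²/n = 5.874/269 = 0.0218364
Relative efficiency = V_srs / V_st = 0.0218364/0.0211993 = 1.0301

RE ≈ 1.030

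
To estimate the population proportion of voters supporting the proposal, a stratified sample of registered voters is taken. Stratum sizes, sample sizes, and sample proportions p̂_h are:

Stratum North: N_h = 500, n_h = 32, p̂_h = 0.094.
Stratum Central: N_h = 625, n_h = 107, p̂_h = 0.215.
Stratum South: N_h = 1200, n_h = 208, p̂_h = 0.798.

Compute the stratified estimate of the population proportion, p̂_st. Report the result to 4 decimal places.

p̂_st ≈ 0.4899

N = 2325; stratum weights W_h = N_h/N.
p̂_st = Σ W_h p̂_h = (500·0.094 + 625·0.215 + 1200·0.798)/2325 = 0.48988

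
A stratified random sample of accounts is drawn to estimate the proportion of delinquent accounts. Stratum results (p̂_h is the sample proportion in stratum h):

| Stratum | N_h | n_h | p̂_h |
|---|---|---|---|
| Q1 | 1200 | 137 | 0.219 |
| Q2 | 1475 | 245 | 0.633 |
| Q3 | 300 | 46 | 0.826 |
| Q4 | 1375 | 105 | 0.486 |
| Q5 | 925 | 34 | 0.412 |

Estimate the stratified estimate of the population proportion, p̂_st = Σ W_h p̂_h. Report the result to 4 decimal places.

N = 5275; stratum weights W_h = N_h/N.
p̂_st = Σ W_h p̂_h = (1200·0.219 + 1475·0.633 + 300·0.826 + 1375·0.486 + 925·0.412)/5275 = 0.47273

p̂_st ≈ 0.4727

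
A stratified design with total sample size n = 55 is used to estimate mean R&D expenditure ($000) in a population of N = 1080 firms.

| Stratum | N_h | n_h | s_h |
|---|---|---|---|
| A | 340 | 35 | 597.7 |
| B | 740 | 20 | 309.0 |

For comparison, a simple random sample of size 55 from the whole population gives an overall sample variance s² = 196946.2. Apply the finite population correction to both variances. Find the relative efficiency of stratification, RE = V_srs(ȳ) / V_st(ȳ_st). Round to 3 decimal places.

V̂(ȳ_st) = Σ W_h² (1 − n_h/N_h) s_h²/n_h, with W_h = N_h/N and N = 1080:
  stratum A: (340/1080)²·(1 − 35/340)·597.7²/35 = 907.465
  stratum B: (740/1080)²·(1 − 20/740)·309.0²/20 = 2180.74
V_st = 3088.2
V_srs = (1 − 55/1080)·196946.2/55 = 3398.48
Relative efficiency = V_srs / V_st = 3398.48/3088.2 = 1.1005

RE ≈ 1.100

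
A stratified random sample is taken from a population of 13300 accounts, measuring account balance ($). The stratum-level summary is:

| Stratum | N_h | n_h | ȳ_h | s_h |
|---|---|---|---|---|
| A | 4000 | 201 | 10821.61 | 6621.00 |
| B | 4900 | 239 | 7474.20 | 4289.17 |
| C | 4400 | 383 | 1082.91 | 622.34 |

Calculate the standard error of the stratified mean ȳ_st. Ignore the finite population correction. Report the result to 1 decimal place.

SE(ȳ_st) ≈ 174.0

V̂(ȳ_st) = Σ W_h² s_h²/n_h, with W_h = N_h/N and N = 13300:
  stratum A: (4000/13300)²·6621.00²/201 = 19727.3
  stratum B: (4900/13300)²·4289.17²/239 = 10448.1
  stratum C: (4400/13300)²·622.34²/383 = 110.677
V̂(ȳ_st) = 30286.1
SE(ȳ_st) = √30286.1 = 174.029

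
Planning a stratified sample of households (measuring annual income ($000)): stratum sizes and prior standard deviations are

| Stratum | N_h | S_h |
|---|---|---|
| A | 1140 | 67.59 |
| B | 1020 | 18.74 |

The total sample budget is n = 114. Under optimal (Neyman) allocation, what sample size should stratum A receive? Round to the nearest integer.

Neyman allocation: n_h = n · N_h S_h / Σ N_i S_i, with n = 114.
  stratum A: N_h·S_h = 1140·67.59 = 77052.60
  stratum B: N_h·S_h = 1020·18.74 = 19114.80
Σ N_h S_h = 96167.40
n for stratum A = 114·77052.60/96167.40 = 91.341 → 91

91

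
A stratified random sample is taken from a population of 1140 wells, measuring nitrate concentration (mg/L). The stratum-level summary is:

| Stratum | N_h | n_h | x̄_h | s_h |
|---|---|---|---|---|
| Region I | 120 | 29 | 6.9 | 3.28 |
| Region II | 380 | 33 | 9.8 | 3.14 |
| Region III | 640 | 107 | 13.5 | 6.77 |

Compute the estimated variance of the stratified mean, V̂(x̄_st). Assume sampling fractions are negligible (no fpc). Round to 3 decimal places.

V̂(x̄_st) = Σ W_h² s_h²/n_h, with W_h = N_h/N and N = 1140:
  stratum Region I: (120/1140)²·3.28²/29 = 0.00411057
  stratum Region II: (380/1140)²·3.14²/33 = 0.0331973
  stratum Region III: (640/1140)²·6.77²/107 = 0.135003
V̂(x̄_st) = 0.172311

V̂(x̄_st) ≈ 0.172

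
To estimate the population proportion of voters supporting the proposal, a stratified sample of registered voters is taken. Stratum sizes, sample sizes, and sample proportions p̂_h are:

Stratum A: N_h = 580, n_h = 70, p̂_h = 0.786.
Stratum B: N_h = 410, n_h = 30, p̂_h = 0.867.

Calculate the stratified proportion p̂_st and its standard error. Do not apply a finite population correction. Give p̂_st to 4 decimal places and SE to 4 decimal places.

N = 990; stratum weights W_h = N_h/N.
p̂_st = Σ W_h p̂_h = (580·0.786 + 410·0.867)/990 = 0.81955
V̂(p̂_st) = Σ W_h² p̂_h(1−p̂_h)/(n_h−1):
  stratum A: (580/990)²·0.786·0.214/69 = 0.000836706
  stratum B: (410/990)²·0.867·0.133/29 = 0.000681978
V̂(p̂_st) = 0.00151868; SE = √V̂ = 0.0389703

p̂_st ≈ 0.8195, SE ≈ 0.0390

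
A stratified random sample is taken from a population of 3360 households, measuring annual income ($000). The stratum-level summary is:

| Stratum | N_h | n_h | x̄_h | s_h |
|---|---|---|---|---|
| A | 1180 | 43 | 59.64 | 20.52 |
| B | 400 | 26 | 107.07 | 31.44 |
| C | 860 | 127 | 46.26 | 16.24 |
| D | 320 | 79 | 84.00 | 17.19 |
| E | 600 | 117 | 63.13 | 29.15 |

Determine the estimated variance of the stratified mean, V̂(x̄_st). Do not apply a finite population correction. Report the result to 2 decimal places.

V̂(x̄_st) ≈ 2.15

V̂(x̄_st) = Σ W_h² s_h²/n_h, with W_h = N_h/N and N = 3360:
  stratum A: (1180/3360)²·20.52²/43 = 1.20774
  stratum B: (400/3360)²·31.44²/26 = 0.538807
  stratum C: (860/3360)²·16.24²/127 = 0.136046
  stratum D: (320/3360)²·17.19²/79 = 0.033927
  stratum E: (600/3360)²·29.15²/117 = 0.231588
V̂(x̄_st) = 2.1481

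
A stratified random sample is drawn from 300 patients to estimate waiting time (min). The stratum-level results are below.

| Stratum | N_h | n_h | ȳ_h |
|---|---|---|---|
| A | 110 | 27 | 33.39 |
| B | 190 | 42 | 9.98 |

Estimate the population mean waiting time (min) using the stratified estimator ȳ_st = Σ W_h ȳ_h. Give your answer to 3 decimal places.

N = Σ N_h = 300. Stratum weights W_h = N_h/N.
ȳ_st = (110·33.39 + 190·9.98) / 300 = 18.56367

ȳ_st ≈ 18.564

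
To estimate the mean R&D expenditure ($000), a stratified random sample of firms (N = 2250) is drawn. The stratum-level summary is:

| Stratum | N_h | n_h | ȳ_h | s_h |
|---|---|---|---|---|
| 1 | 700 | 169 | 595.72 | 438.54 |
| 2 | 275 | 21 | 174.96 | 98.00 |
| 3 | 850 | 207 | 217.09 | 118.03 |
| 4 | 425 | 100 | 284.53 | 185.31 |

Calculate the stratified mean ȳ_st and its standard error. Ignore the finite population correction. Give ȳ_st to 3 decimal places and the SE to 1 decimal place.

ȳ_st = Σ W_h ȳ_h = (700·595.72 + 275·174.96 + 850·217.09 + 425·284.53)/2250 = 342.47544
V̂(ȳ_st) = Σ W_h² s_h²/n_h, with W_h = N_h/N and N = 2250:
  stratum 1: (700/2250)²·438.54²/169 = 110.144
  stratum 2: (275/2250)²·98.00²/21 = 6.83177
  stratum 3: (850/2250)²·118.03²/207 = 9.60478
  stratum 4: (425/2250)²·185.31²/100 = 12.2521
V̂(ȳ_st) = 138.833
SE(ȳ_st) = √138.833 = 11.7827

ȳ_st ≈ 342.475, SE ≈ 11.8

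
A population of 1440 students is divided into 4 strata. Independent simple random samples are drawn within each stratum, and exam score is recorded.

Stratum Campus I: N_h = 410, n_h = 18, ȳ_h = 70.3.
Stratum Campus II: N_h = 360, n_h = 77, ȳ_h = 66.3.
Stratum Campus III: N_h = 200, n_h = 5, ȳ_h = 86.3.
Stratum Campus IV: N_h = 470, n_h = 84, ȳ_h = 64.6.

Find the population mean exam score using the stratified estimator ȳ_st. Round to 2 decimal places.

N = Σ N_h = 1440. Stratum weights W_h = N_h/N.
ȳ_st = (410·70.3 + 360·66.3 + 200·86.3 + 470·64.6) / 1440 = 69.6618

ȳ_st ≈ 69.66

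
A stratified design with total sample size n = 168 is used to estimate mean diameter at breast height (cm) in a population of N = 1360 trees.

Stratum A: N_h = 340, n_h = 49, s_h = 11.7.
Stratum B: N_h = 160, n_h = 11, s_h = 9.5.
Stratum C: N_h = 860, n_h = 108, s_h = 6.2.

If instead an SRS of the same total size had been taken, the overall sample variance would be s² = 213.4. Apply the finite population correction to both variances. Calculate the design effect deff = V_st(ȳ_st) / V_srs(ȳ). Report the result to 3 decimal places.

deff ≈ 0.341

V̂(ȳ_st) = Σ W_h² (1 − n_h/N_h) s_h²/n_h, with W_h = N_h/N and N = 1360:
  stratum A: (340/1360)²·(1 − 49/340)·11.7²/49 = 0.149441
  stratum B: (160/1360)²·(1 − 11/160)·9.5²/11 = 0.105751
  stratum C: (860/1360)²·(1 − 108/860)·6.2²/108 = 0.124451
V_st = 0.379643
V_srs = (1 − 168/1360)·213.4/168 = 1.11333
deff = V_st / V_srs = 0.379643/1.11333 = 0.3410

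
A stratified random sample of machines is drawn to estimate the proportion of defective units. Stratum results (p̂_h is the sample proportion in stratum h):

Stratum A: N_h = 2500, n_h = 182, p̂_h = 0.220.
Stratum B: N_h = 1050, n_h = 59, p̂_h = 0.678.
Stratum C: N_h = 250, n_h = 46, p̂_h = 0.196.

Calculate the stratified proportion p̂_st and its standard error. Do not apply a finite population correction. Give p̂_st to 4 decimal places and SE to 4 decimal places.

p̂_st ≈ 0.3450, SE ≈ 0.0267

N = 3800; stratum weights W_h = N_h/N.
p̂_st = Σ W_h p̂_h = (2500·0.220 + 1050·0.678 + 250·0.196)/3800 = 0.34497
V̂(p̂_st) = Σ W_h² p̂_h(1−p̂_h)/(n_h−1):
  stratum A: (2500/3800)²·0.220·0.780/181 = 0.000410347
  stratum B: (1050/3800)²·0.678·0.322/58 = 0.000287388
  stratum C: (250/3800)²·0.196·0.804/45 = 1.5157e-05
V̂(p̂_st) = 0.000712892; SE = √V̂ = 0.0267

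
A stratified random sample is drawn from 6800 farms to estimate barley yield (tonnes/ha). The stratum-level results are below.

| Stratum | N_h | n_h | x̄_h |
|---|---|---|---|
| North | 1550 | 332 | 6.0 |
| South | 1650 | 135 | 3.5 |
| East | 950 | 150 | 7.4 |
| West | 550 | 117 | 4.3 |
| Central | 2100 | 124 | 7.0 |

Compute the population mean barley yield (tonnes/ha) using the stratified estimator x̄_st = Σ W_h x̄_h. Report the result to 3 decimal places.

N = Σ N_h = 6800. Stratum weights W_h = N_h/N.
x̄_st = (1550·6.0 + 1650·3.5 + 950·7.4 + 550·4.3 + 2100·7.0) / 6800 = 5.76029

x̄_st ≈ 5.760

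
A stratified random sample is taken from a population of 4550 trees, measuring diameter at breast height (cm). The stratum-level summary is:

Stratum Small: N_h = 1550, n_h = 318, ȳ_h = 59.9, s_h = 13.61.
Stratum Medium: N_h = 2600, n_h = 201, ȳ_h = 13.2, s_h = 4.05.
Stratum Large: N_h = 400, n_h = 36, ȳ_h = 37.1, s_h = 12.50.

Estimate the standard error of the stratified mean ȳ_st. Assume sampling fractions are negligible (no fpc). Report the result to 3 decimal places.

V̂(ȳ_st) = Σ W_h² s_h²/n_h, with W_h = N_h/N and N = 4550:
  stratum Small: (1550/4550)²·13.61²/318 = 0.0675974
  stratum Medium: (2600/4550)²·4.05²/201 = 0.0266464
  stratum Large: (400/4550)²·12.50²/36 = 0.033544
V̂(ȳ_st) = 0.127788
SE(ȳ_st) = √0.127788 = 0.357474

SE(ȳ_st) ≈ 0.357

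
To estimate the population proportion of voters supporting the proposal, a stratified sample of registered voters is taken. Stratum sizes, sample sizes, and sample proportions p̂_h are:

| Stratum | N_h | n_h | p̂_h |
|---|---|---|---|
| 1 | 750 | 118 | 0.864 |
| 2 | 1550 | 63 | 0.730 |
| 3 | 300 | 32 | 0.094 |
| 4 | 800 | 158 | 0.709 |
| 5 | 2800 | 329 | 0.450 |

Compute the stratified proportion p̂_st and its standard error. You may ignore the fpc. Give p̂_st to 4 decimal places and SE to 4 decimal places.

p̂_st ≈ 0.5863, SE ≈ 0.0199

N = 6200; stratum weights W_h = N_h/N.
p̂_st = Σ W_h p̂_h = (750·0.864 + 1550·0.730 + 300·0.094 + 800·0.709 + 2800·0.450)/6200 = 0.58627
V̂(p̂_st) = Σ W_h² p̂_h(1−p̂_h)/(n_h−1):
  stratum 1: (750/6200)²·0.864·0.136/117 = 1.46962e-05
  stratum 2: (1550/6200)²·0.730·0.270/62 = 0.00019869
  stratum 3: (300/6200)²·0.094·0.906/31 = 6.43211e-06
  stratum 4: (800/6200)²·0.709·0.291/157 = 2.18794e-05
  stratum 5: (2800/6200)²·0.450·0.550/328 = 0.000153898
V̂(p̂_st) = 0.000395596; SE = √V̂ = 0.0198896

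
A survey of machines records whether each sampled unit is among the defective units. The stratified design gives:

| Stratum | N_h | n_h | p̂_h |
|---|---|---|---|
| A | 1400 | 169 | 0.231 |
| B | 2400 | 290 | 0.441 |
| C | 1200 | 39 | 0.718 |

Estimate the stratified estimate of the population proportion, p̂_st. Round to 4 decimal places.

p̂_st ≈ 0.4487

N = 5000; stratum weights W_h = N_h/N.
p̂_st = Σ W_h p̂_h = (1400·0.231 + 2400·0.441 + 1200·0.718)/5000 = 0.44868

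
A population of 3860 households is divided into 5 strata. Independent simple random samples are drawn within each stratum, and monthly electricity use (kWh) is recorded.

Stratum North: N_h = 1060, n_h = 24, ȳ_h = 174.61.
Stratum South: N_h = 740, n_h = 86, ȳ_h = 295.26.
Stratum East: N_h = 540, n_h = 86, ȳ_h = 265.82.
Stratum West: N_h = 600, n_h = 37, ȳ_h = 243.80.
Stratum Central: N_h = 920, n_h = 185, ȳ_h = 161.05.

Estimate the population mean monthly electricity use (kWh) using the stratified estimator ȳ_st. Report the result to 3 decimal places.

ȳ_st ≈ 218.023

N = Σ N_h = 3860. Stratum weights W_h = N_h/N.
ȳ_st = (1060·174.61 + 740·295.26 + 540·265.82 + 600·243.80 + 920·161.05) / 3860 = 218.02275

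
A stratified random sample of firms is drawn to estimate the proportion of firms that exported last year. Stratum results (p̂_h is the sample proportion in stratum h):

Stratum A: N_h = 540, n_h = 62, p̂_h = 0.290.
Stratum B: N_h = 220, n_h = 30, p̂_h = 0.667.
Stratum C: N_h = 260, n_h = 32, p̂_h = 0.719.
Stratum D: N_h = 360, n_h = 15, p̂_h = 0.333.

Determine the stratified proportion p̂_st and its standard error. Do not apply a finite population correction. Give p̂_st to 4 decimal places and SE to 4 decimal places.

N = 1380; stratum weights W_h = N_h/N.
p̂_st = Σ W_h p̂_h = (540·0.290 + 220·0.667 + 260·0.719 + 360·0.333)/1380 = 0.44214
V̂(p̂_st) = Σ W_h² p̂_h(1−p̂_h)/(n_h−1):
  stratum A: (540/1380)²·0.290·0.710/61 = 0.00051684
  stratum B: (220/1380)²·0.667·0.333/29 = 0.000194652
  stratum C: (260/1380)²·0.719·0.281/31 = 0.000231346
  stratum D: (360/1380)²·0.333·0.667/14 = 0.00107966
V̂(p̂_st) = 0.0020225; SE = √V̂ = 0.0449722

p̂_st ≈ 0.4421, SE ≈ 0.0450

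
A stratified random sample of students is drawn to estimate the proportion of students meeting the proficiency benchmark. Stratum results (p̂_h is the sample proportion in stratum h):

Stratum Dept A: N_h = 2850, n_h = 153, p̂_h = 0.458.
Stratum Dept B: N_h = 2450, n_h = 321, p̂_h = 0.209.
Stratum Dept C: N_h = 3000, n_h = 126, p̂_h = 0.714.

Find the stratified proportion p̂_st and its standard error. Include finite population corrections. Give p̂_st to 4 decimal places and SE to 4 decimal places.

N = 8300; stratum weights W_h = N_h/N.
p̂_st = Σ W_h p̂_h = (2850·0.458 + 2450·0.209 + 3000·0.714)/8300 = 0.47703
V̂(p̂_st) = Σ W_h² (1 − n_h/N_h) p̂_h(1−p̂_h)/(n_h−1):
  stratum Dept A: (2850/8300)²·(1 − 153/2850)·0.458·0.542/152 = 0.000182218
  stratum Dept B: (2450/8300)²·(1 − 321/2450)·0.209·0.791/320 = 3.91164e-05
  stratum Dept C: (3000/8300)²·(1 − 126/3000)·0.714·0.286/125 = 0.000204459
V̂(p̂_st) = 0.000425793; SE = √V̂ = 0.0206348

p̂_st ≈ 0.4770, SE ≈ 0.0206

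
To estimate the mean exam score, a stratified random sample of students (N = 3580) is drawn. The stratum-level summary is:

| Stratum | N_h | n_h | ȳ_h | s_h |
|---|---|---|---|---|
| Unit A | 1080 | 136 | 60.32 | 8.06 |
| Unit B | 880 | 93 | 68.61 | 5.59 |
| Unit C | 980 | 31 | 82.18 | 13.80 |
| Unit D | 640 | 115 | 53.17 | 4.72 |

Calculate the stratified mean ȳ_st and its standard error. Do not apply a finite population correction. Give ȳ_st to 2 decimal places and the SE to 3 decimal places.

ȳ_st = Σ W_h ȳ_h = (1080·60.32 + 880·68.61 + 980·82.18 + 640·53.17)/3580 = 67.06358
V̂(ȳ_st) = Σ W_h² s_h²/n_h, with W_h = N_h/N and N = 3580:
  stratum Unit A: (1080/3580)²·8.06²/136 = 0.0434723
  stratum Unit B: (880/3580)²·5.59²/93 = 0.0203021
  stratum Unit C: (980/3580)²·13.80²/31 = 0.460344
  stratum Unit D: (640/3580)²·4.72²/115 = 0.00619127
V̂(ȳ_st) = 0.53031
SE(ȳ_st) = √0.53031 = 0.728224

ȳ_st ≈ 67.06, SE ≈ 0.728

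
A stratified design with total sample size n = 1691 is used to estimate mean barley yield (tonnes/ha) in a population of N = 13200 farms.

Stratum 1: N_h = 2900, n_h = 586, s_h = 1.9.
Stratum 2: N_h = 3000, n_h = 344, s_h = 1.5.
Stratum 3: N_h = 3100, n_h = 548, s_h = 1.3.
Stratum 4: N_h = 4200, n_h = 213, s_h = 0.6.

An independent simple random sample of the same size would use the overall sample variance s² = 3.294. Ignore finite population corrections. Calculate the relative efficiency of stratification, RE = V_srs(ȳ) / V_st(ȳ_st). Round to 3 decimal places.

V̂(ȳ_st) = Σ W_h² s_h²/n_h, with W_h = N_h/N and N = 13200:
  stratum 1: (2900/13200)²·1.9²/586 = 0.000297343
  stratum 2: (3000/13200)²·1.5²/344 = 0.000337846
  stratum 3: (3100/13200)²·1.3²/548 = 0.000170091
  stratum 4: (4200/13200)²·0.6²/213 = 0.000171109
V_st = 0.000976389
V_srs = s²/n = 3.294/1691 = 0.00194796
Relative efficiency = V_srs / V_st = 0.00194796/0.000976389 = 1.9951

RE ≈ 1.995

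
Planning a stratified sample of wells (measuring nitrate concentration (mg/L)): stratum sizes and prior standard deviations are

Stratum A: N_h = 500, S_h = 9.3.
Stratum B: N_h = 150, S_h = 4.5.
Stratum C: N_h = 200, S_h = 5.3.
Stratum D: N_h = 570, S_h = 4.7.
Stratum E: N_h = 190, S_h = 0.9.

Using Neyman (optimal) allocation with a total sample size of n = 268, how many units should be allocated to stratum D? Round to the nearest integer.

Neyman allocation: n_h = n · N_h S_h / Σ N_i S_i, with n = 268.
  stratum A: N_h·S_h = 500·9.3 = 4650.00
  stratum B: N_h·S_h = 150·4.5 = 675.00
  stratum C: N_h·S_h = 200·5.3 = 1060.00
  stratum D: N_h·S_h = 570·4.7 = 2679.00
  stratum E: N_h·S_h = 190·0.9 = 171.00
Σ N_h S_h = 9235.00
n for stratum D = 268·2679.00/9235.00 = 77.745 → 78

78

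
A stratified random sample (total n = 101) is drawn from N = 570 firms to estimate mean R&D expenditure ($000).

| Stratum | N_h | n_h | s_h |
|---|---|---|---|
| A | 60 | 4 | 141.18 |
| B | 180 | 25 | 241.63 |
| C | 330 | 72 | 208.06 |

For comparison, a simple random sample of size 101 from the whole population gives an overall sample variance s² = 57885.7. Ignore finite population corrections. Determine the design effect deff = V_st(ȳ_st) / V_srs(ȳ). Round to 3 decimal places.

V̂(ȳ_st) = Σ W_h² s_h²/n_h, with W_h = N_h/N and N = 570:
  stratum A: (60/570)²·141.18²/4 = 55.2127
  stratum B: (180/570)²·241.63²/25 = 232.893
  stratum C: (330/570)²·208.06²/72 = 201.522
V_st = 489.628
V_srs = s²/n = 57885.7/101 = 573.126
deff = V_st / V_srs = 489.628/573.126 = 0.8543

deff ≈ 0.854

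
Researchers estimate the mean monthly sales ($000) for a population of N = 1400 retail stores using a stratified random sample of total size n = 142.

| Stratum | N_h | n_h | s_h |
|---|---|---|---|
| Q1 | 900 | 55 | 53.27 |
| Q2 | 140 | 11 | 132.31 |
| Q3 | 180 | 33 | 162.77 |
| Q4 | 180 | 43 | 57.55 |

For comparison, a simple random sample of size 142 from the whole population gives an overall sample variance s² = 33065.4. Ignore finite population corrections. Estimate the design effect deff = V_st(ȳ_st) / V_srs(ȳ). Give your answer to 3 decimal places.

V̂(ȳ_st) = Σ W_h² s_h²/n_h, with W_h = N_h/N and N = 1400:
  stratum Q1: (900/1400)²·53.27²/55 = 21.3222
  stratum Q2: (140/1400)²·132.31²/11 = 15.9145
  stratum Q3: (180/1400)²·162.77²/33 = 13.2716
  stratum Q4: (180/1400)²·57.55²/43 = 1.27324
V_st = 51.7815
V_srs = s²/n = 33065.4/142 = 232.855
deff = V_st / V_srs = 51.7815/232.855 = 0.2224

deff ≈ 0.222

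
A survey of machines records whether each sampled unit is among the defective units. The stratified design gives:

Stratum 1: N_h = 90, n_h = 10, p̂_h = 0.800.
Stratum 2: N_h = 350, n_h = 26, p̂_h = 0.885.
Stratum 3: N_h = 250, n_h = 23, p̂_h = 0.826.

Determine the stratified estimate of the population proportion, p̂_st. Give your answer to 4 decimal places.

p̂_st ≈ 0.8525

N = 690; stratum weights W_h = N_h/N.
p̂_st = Σ W_h p̂_h = (90·0.800 + 350·0.885 + 250·0.826)/690 = 0.85254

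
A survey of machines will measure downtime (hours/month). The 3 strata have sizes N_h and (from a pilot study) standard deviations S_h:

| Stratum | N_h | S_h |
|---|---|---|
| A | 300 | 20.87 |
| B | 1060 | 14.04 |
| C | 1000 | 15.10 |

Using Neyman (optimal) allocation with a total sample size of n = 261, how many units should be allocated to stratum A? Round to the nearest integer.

Neyman allocation: n_h = n · N_h S_h / Σ N_i S_i, with n = 261.
  stratum A: N_h·S_h = 300·20.87 = 6261.00
  stratum B: N_h·S_h = 1060·14.04 = 14882.40
  stratum C: N_h·S_h = 1000·15.10 = 15100.00
Σ N_h S_h = 36243.40
n for stratum A = 261·6261.00/36243.40 = 45.087 → 45

45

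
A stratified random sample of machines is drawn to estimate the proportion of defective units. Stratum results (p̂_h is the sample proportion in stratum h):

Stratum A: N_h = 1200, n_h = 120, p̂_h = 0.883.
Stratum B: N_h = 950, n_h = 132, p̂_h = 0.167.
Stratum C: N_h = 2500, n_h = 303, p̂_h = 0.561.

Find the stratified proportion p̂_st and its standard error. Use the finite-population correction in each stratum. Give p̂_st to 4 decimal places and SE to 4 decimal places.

N = 4650; stratum weights W_h = N_h/N.
p̂_st = Σ W_h p̂_h = (1200·0.883 + 950·0.167 + 2500·0.561)/4650 = 0.56360
V̂(p̂_st) = Σ W_h² (1 − n_h/N_h) p̂_h(1−p̂_h)/(n_h−1):
  stratum A: (1200/4650)²·(1 − 120/1200)·0.883·0.117/119 = 5.20354e-05
  stratum B: (950/4650)²·(1 − 132/950)·0.167·0.833/131 = 3.81646e-05
  stratum C: (2500/4650)²·(1 − 303/2500)·0.561·0.439/302 = 0.00020715
V̂(p̂_st) = 0.00029735; SE = √V̂ = 0.0172438

p̂_st ≈ 0.5636, SE ≈ 0.0172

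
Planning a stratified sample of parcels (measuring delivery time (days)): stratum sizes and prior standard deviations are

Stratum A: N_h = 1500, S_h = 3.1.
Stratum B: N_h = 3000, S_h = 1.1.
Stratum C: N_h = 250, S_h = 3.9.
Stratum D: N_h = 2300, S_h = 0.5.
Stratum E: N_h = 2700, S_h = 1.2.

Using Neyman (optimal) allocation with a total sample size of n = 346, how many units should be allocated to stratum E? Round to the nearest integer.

Neyman allocation: n_h = n · N_h S_h / Σ N_i S_i, with n = 346.
  stratum A: N_h·S_h = 1500·3.1 = 4650.00
  stratum B: N_h·S_h = 3000·1.1 = 3300.00
  stratum C: N_h·S_h = 250·3.9 = 975.00
  stratum D: N_h·S_h = 2300·0.5 = 1150.00
  stratum E: N_h·S_h = 2700·1.2 = 3240.00
Σ N_h S_h = 13315.00
n for stratum E = 346·3240.00/13315.00 = 84.194 → 84

84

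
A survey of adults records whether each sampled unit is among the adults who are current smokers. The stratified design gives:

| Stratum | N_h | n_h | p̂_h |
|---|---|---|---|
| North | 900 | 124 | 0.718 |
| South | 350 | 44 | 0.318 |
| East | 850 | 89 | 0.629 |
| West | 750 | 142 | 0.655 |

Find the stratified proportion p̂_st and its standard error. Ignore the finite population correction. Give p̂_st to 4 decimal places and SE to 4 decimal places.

N = 2850; stratum weights W_h = N_h/N.
p̂_st = Σ W_h p̂_h = (900·0.718 + 350·0.318 + 850·0.629 + 750·0.655)/2850 = 0.62575
V̂(p̂_st) = Σ W_h² p̂_h(1−p̂_h)/(n_h−1):
  stratum North: (900/2850)²·0.718·0.282/123 = 0.000164159
  stratum South: (350/2850)²·0.318·0.682/43 = 7.60658e-05
  stratum East: (850/2850)²·0.629·0.371/88 = 0.000235879
  stratum West: (750/2850)²·0.655·0.345/141 = 0.000110988
V̂(p̂_st) = 0.000587091; SE = √V̂ = 0.02423

p̂_st ≈ 0.6258, SE ≈ 0.0242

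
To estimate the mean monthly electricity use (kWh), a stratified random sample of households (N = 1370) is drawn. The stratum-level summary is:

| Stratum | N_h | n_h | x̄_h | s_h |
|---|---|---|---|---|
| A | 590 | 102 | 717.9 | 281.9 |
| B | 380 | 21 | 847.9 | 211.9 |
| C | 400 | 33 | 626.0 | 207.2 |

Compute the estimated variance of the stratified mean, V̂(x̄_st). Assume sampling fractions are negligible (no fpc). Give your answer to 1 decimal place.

V̂(x̄_st) = Σ W_h² s_h²/n_h, with W_h = N_h/N and N = 1370:
  stratum A: (590/1370)²·281.9²/102 = 144.495
  stratum B: (380/1370)²·211.9²/21 = 164.501
  stratum C: (400/1370)²·207.2²/33 = 110.903
V̂(x̄_st) = 419.899

V̂(x̄_st) ≈ 419.9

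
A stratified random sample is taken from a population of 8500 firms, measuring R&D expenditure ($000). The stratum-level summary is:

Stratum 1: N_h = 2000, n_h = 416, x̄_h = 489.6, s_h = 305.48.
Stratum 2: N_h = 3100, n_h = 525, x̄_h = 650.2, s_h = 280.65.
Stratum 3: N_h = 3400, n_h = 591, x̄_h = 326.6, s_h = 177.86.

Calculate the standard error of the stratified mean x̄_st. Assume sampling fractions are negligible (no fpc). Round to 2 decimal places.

SE(x̄_st) ≈ 6.40

V̂(x̄_st) = Σ W_h² s_h²/n_h, with W_h = N_h/N and N = 8500:
  stratum 1: (2000/8500)²·305.48²/416 = 12.4192
  stratum 2: (3100/8500)²·280.65²/525 = 19.9552
  stratum 3: (3400/8500)²·177.86²/591 = 8.56424
V̂(x̄_st) = 40.9387
SE(x̄_st) = √40.9387 = 6.39833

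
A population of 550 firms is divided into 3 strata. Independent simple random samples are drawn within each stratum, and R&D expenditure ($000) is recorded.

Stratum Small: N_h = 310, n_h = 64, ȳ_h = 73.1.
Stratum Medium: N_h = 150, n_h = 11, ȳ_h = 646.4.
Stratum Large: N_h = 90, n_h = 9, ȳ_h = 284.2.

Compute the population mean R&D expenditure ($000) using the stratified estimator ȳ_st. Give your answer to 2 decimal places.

N = Σ N_h = 550. Stratum weights W_h = N_h/N.
ȳ_st = (310·73.1 + 150·646.4 + 90·284.2) / 550 = 263.9982

ȳ_st ≈ 264.00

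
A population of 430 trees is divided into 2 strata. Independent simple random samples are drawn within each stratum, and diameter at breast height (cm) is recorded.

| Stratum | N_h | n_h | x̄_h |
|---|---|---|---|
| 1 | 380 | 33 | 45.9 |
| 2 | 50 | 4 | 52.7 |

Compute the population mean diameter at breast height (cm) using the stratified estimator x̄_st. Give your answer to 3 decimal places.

x̄_st ≈ 46.691

N = Σ N_h = 430. Stratum weights W_h = N_h/N.
x̄_st = (380·45.9 + 50·52.7) / 430 = 46.69070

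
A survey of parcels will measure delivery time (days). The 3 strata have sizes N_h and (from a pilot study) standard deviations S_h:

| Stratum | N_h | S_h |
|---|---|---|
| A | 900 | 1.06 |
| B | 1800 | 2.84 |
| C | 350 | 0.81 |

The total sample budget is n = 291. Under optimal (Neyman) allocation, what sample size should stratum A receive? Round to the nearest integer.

Neyman allocation: n_h = n · N_h S_h / Σ N_i S_i, with n = 291.
  stratum A: N_h·S_h = 900·1.06 = 954.00
  stratum B: N_h·S_h = 1800·2.84 = 5112.00
  stratum C: N_h·S_h = 350·0.81 = 283.50
Σ N_h S_h = 6349.50
n for stratum A = 291·954.00/6349.50 = 43.722 → 44

44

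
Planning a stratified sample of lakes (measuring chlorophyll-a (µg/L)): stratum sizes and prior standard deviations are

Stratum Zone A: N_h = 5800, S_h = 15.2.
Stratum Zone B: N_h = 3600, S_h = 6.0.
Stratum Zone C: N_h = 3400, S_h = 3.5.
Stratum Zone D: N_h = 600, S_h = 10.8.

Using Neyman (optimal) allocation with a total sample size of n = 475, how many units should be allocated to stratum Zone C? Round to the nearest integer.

Neyman allocation: n_h = n · N_h S_h / Σ N_i S_i, with n = 475.
  stratum Zone A: N_h·S_h = 5800·15.2 = 88160.00
  stratum Zone B: N_h·S_h = 3600·6.0 = 21600.00
  stratum Zone C: N_h·S_h = 3400·3.5 = 11900.00
  stratum Zone D: N_h·S_h = 600·10.8 = 6480.00
Σ N_h S_h = 128140.00
n for stratum Zone C = 475·11900.00/128140.00 = 44.112 → 44

44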